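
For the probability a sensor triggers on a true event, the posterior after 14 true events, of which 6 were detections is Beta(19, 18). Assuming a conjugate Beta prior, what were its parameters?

Beta(13, 10)

Beta is conjugate to the binomial likelihood: posterior = Beta(a+s, b+f).
Subtract the data counts: 19−6=13, 18−8=10.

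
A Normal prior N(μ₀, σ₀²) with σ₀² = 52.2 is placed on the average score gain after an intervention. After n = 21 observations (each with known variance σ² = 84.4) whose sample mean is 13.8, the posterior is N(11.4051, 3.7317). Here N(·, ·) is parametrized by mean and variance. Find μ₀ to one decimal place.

μ₀ = -19.7

The posterior mean is a precision-weighted average: μ_n = (τ₀μ₀ + τ_data·x̄)/(τ₀+τ_data), with τ₀=1/σ₀² and τ_data=n/σ².
Here τ₀ = 1/52.2 = 0.019157 and τ_data = 21/84.4 = 0.248815, so τ_n = 0.267972.
Rearranging for μ₀: μ₀ = (μ_n·τ_n − τ_data·x̄)/τ₀ = (11.4051·0.267972 − 0.248815·13.8) / 0.019157 = -0.377400/0.019157 ≈ -19.7.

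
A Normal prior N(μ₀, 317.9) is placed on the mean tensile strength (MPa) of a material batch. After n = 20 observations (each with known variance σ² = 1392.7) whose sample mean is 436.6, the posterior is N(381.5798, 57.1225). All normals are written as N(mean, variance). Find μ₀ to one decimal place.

μ₀ = 130.4

The posterior mean is a precision-weighted average: μ_n = (τ₀μ₀ + τ_data·x̄)/(τ₀+τ_data), with τ₀=1/σ₀² and τ_data=n/σ².
Here τ₀ = 1/317.9 = 0.003146 and τ_data = 20/1392.7 = 0.014361, so τ_n = 0.017507.
Rearranging for μ₀: μ₀ = (μ_n·τ_n − τ_data·x̄)/τ₀ = (381.5798·0.017507 − 0.014361·436.6) / 0.003146 = 0.410305/0.003146 ≈ 130.4.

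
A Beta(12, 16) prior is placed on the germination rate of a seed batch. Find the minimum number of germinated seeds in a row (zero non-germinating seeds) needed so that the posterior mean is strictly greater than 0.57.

k = 10

After k germinated seeds and 0 non-germinating seeds the posterior is Beta(12+k, 16), with mean (12+k)/(12+16+k).
Set (12+k)/(28+k) > 0.57 and solve: k > (0.57·28 − 12)/(1 − 0.57) = 9.209.
The smallest integer exceeding 9.209 is 10.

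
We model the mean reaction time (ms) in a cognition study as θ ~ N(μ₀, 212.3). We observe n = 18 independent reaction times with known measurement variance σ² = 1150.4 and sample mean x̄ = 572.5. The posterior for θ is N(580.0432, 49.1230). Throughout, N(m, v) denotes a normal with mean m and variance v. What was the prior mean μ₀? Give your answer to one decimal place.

The posterior mean is a precision-weighted average: μ_n = (τ₀μ₀ + τ_data·x̄)/(τ₀+τ_data), with τ₀=1/σ₀² and τ_data=n/σ².
Here τ₀ = 1/212.3 = 0.004710 and τ_data = 18/1150.4 = 0.015647, so τ_n = 0.020357.
Rearranging for μ₀: μ₀ = (μ_n·τ_n − τ_data·x̄)/τ₀ = (580.0432·0.020357 − 0.015647·572.5) / 0.004710 = 2.850032/0.004710 ≈ 605.1.

μ₀ = 605.1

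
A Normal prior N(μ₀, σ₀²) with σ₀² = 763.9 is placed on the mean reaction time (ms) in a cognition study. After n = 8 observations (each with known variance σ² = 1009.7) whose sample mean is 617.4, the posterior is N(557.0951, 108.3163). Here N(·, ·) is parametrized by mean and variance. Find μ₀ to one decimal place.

With known observation variance, the Normal–Normal posterior has precision τ_n = τ₀ + n/σ² and mean μ_n = (τ₀μ₀ + (n/σ²)x̄)/τ_n.
Here τ₀ = 1/763.9 = 0.001309 and τ_data = 8/1009.7 = 0.007923, so τ_n = 0.009232.
Rearranging for μ₀: μ₀ = (μ_n·τ_n − τ_data·x̄)/τ₀ = (557.0951·0.009232 − 0.007923·617.4) / 0.001309 = 0.251442/0.001309 ≈ 192.1.

μ₀ = 192.1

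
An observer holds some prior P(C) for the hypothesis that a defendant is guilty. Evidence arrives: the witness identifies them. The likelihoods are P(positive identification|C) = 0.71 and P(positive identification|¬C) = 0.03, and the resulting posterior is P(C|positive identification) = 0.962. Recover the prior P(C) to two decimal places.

Bayes' rule in odds form gives O(C|E) = O(C)·[P(E|C)/P(E|¬C)], hence O(C) = O(C|E)/LR.
Posterior odds = 0.962/(1−0.962) = 25.3158. LR = 0.71/0.03 = 23.6667.
Prior odds = 25.3158/23.6667 = 1.0697, so P(C) = 1.0697/(1+1.0697) ≈ 0.52.

P(C) = 0.52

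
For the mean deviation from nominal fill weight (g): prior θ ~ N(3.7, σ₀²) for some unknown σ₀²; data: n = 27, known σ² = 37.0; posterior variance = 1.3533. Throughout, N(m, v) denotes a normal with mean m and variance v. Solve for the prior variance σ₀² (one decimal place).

For the Normal–Normal model with known σ², precisions add: τ_n = τ₀ + n/σ².
So 1/σ₀² = 1/1.3533 − 27/37.0 = 0.738934 − 0.729730 = 0.009204.
Hence σ₀² = 1/0.009204 ≈ 108.6.

σ₀² = 108.6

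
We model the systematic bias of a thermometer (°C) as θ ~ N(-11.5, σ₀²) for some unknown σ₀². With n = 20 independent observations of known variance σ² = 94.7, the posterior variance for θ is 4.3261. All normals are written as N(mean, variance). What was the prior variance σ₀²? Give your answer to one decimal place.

σ₀² = 50.1

For the Normal–Normal model with known σ², precisions add: τ_n = τ₀ + n/σ².
So 1/σ₀² = 1/4.3261 − 20/94.7 = 0.231155 − 0.211193 = 0.019962.
Hence σ₀² = 1/0.019962 ≈ 50.1.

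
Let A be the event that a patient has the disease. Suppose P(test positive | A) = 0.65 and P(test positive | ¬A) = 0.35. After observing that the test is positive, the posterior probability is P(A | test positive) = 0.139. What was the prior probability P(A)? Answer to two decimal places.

P(A) = 0.08

Bayes' rule in odds form gives O(A|E) = O(A)·[P(E|A)/P(E|¬A)], hence O(A) = O(A|E)/LR.
Posterior odds = 0.139/(1−0.139) = 0.1614. LR = 0.65/0.35 = 1.8571.
Prior odds = 0.1614/1.8571 = 0.0869, so P(A) = 0.0869/(1+0.0869) ≈ 0.08.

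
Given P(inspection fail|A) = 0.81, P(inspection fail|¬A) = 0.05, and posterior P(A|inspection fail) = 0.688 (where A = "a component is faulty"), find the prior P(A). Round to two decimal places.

In odds form, posterior odds = prior odds × likelihood ratio, so prior odds = posterior odds ÷ LR.
Posterior odds = 0.688/(1−0.688) = 2.2051. LR = 0.81/0.05 = 16.2000.
Prior odds = 2.2051/16.2000 = 0.1361, so P(A) = 0.1361/(1+0.1361) ≈ 0.12.

P(A) = 0.12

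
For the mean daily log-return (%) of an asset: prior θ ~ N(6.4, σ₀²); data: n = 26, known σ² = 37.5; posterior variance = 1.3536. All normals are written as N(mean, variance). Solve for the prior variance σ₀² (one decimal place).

Posterior precision equals prior precision plus data precision: 1/σ_n² = 1/σ₀² + n/σ².
So 1/σ₀² = 1/1.3536 − 26/37.5 = 0.738771 − 0.693333 = 0.045438.
Hence σ₀² = 1/0.045438 ≈ 22.0.

σ₀² = 22.0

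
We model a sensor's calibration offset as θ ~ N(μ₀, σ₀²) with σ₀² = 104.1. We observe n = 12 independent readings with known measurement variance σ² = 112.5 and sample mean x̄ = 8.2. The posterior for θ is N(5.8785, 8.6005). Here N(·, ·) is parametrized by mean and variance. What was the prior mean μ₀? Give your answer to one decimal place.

μ₀ = -19.9

The posterior mean is a precision-weighted average: μ_n = (τ₀μ₀ + τ_data·x̄)/(τ₀+τ_data), with τ₀=1/σ₀² and τ_data=n/σ².
Here τ₀ = 1/104.1 = 0.009606 and τ_data = 12/112.5 = 0.106667, so τ_n = 0.116273.
Rearranging for μ₀: μ₀ = (μ_n·τ_n − τ_data·x̄)/τ₀ = (5.8785·0.116273 − 0.106667·8.2) / 0.009606 = -0.191159/0.009606 ≈ -19.9.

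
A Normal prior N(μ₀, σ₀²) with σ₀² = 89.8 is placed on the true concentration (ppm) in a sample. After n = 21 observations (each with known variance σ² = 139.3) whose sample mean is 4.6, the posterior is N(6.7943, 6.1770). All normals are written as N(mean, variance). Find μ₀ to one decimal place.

The posterior mean is a precision-weighted average: μ_n = (τ₀μ₀ + τ_data·x̄)/(τ₀+τ_data), with τ₀=1/σ₀² and τ_data=n/σ².
Here τ₀ = 1/89.8 = 0.011136 and τ_data = 21/139.3 = 0.150754, so τ_n = 0.161890.
Rearranging for μ₀: μ₀ = (μ_n·τ_n − τ_data·x̄)/τ₀ = (6.7943·0.161890 − 0.150754·4.6) / 0.011136 = 0.406461/0.011136 ≈ 36.5.

μ₀ = 36.5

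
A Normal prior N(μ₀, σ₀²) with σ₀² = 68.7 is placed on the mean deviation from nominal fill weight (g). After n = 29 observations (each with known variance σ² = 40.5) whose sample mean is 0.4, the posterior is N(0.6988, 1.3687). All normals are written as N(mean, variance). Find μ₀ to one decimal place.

The posterior mean is a precision-weighted average: μ_n = (τ₀μ₀ + τ_data·x̄)/(τ₀+τ_data), with τ₀=1/σ₀² and τ_data=n/σ².
Here τ₀ = 1/68.7 = 0.014556 and τ_data = 29/40.5 = 0.716049, so τ_n = 0.730605.
Rearranging for μ₀: μ₀ = (μ_n·τ_n − τ_data·x̄)/τ₀ = (0.6988·0.730605 − 0.716049·0.4) / 0.014556 = 0.224127/0.014556 ≈ 15.4.

μ₀ = 15.4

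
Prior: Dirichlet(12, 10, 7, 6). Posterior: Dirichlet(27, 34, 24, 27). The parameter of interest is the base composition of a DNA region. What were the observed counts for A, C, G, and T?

counts (15, 24, 17, 21)

For a Dirichlet(α) prior with multinomial counts c, the posterior is Dirichlet(α + c) componentwise.
Counts are posterior − prior componentwise: 27−12=15, 34−10=24, 24−7=17, 27−6=21.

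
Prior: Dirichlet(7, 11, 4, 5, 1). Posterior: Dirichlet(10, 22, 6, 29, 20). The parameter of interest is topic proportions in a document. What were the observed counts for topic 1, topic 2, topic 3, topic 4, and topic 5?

counts (3, 11, 2, 24, 19)

For a Dirichlet(α) prior with multinomial counts c, the posterior is Dirichlet(α + c) componentwise.
Counts are posterior − prior componentwise: 10−7=3, 22−11=11, 6−4=2, 29−5=24, 20−1=19.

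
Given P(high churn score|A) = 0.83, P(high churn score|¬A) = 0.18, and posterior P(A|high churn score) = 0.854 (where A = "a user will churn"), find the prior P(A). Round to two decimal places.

Bayes' rule in odds form gives O(A|E) = O(A)·[P(E|A)/P(E|¬A)], hence O(A) = O(A|E)/LR.
Posterior odds = 0.854/(1−0.854) = 5.8493. LR = 0.83/0.18 = 4.6111.
Prior odds = 5.8493/4.6111 = 1.2685, so P(A) = 1.2685/(1+1.2685) ≈ 0.56.

P(A) = 0.56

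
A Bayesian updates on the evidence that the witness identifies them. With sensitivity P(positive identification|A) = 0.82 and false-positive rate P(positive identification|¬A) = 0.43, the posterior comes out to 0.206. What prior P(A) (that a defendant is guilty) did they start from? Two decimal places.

Bayes' rule in odds form gives O(A|E) = O(A)·[P(E|A)/P(E|¬A)], hence O(A) = O(A|E)/LR.
Posterior odds = 0.206/(1−0.206) = 0.2594. LR = 0.82/0.43 = 1.9070.
Prior odds = 0.2594/1.9070 = 0.1360, so P(A) = 0.1360/(1+0.1360) ≈ 0.12.

P(A) = 0.12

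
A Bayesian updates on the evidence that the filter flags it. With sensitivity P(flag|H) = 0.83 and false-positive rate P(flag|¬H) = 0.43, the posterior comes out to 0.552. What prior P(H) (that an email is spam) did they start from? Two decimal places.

P(H) = 0.39

Bayes' rule in odds form gives O(H|E) = O(H)·[P(E|H)/P(E|¬H)], hence O(H) = O(H|E)/LR.
Posterior odds = 0.552/(1−0.552) = 1.2321. LR = 0.83/0.43 = 1.9302.
Prior odds = 1.2321/1.9302 = 0.6383, so P(H) = 0.6383/(1+0.6383) ≈ 0.39.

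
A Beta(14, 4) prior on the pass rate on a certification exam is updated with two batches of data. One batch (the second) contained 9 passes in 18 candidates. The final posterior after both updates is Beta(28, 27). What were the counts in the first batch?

5 passes and 14 failures

Sequential conjugate updates are equivalent to a single update on the pooled data, so total successes = posterior α − prior α and total failures = posterior β − prior β.
Total across both batches: 28−14=14 passes, 27−4=23 failures.
Subtract the second batch: 14−9=5 passes and 23−9=14 failures.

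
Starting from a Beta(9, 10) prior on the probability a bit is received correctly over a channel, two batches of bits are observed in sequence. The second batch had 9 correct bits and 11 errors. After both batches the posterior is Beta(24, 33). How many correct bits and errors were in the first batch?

Sequential conjugate updates are equivalent to a single update on the pooled data, so total successes = posterior α − prior α and total failures = posterior β − prior β.
Total across both batches: 24−9=15 correct bits, 33−10=23 errors.
Subtract the second batch: 15−9=6 correct bits and 23−11=12 errors.

6 correct bits and 12 errors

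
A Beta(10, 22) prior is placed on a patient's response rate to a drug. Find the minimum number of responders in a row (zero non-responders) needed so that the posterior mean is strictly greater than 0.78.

After k responders and 0 non-responders the posterior is Beta(10+k, 22), with mean (10+k)/(10+22+k).
Set (10+k)/(32+k) > 0.78 and solve: k > (0.78·32 − 10)/(1 − 0.78) = 68.000.
The smallest integer exceeding 68.000 is 69, and checking k=69: (79)/(101) = 0.7822 > 0.78.

k = 69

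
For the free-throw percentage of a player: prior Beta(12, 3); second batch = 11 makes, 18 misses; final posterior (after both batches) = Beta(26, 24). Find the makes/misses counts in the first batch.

3 makes and 3 misses

Because Beta–binomial updating is additive in the counts, the combined data contributed (α_post−α_prior, β_post−β_prior) successes and failures.
Total across both batches: 26−12=14 makes, 24−3=21 misses.
Subtract the second batch: 14−11=3 makes and 21−18=3 misses.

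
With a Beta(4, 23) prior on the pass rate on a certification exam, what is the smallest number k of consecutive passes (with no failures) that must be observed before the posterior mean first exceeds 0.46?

k = 16

After k passes and 0 failures the posterior is Beta(4+k, 23), with mean (4+k)/(4+23+k).
Set (4+k)/(27+k) > 0.46 and solve: k > (0.46·27 − 4)/(1 − 0.46) = 15.593.
The smallest integer exceeding 15.593 is 16, and checking k=16: (20)/(43) = 0.4651 > 0.46.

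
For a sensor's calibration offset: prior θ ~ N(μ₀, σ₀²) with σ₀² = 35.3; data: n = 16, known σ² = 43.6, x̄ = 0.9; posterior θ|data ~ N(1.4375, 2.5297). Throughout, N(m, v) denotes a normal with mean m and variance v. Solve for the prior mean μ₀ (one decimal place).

The posterior mean is a precision-weighted average: μ_n = (τ₀μ₀ + τ_data·x̄)/(τ₀+τ_data), with τ₀=1/σ₀² and τ_data=n/σ².
Here τ₀ = 1/35.3 = 0.028329 and τ_data = 16/43.6 = 0.366972, so τ_n = 0.395301.
Rearranging for μ₀: μ₀ = (μ_n·τ_n − τ_data·x̄)/τ₀ = (1.4375·0.395301 − 0.366972·0.9) / 0.028329 = 0.237970/0.028329 ≈ 8.4.

μ₀ = 8.4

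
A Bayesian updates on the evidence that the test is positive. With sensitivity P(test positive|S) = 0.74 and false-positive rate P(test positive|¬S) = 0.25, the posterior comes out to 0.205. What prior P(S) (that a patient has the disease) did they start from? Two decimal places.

In odds form, posterior odds = prior odds × likelihood ratio, so prior odds = posterior odds ÷ LR.
Posterior odds = 0.205/(1−0.205) = 0.2579. LR = 0.74/0.25 = 2.9600.
Prior odds = 0.2579/2.9600 = 0.0871, so P(S) = 0.0871/(1+0.0871) ≈ 0.08.

P(S) = 0.08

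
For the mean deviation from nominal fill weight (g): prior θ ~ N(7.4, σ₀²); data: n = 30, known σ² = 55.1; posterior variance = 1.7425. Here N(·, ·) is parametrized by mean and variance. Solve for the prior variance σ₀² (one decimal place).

For the Normal–Normal model with known σ², precisions add: τ_n = τ₀ + n/σ².
So 1/σ₀² = 1/1.7425 − 30/55.1 = 0.573888 − 0.544465 = 0.029423.
Hence σ₀² = 1/0.029423 ≈ 34.0.

σ₀² = 34.0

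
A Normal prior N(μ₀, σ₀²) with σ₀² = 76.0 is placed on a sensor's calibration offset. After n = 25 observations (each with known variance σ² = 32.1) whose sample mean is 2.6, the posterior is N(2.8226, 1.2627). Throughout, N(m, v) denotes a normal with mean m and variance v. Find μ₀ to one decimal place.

μ₀ = 16.0

The posterior mean is a precision-weighted average: μ_n = (τ₀μ₀ + τ_data·x̄)/(τ₀+τ_data), with τ₀=1/σ₀² and τ_data=n/σ².
Here τ₀ = 1/76.0 = 0.013158 and τ_data = 25/32.1 = 0.778816, so τ_n = 0.791974.
Rearranging for μ₀: μ₀ = (μ_n·τ_n − τ_data·x̄)/τ₀ = (2.8226·0.791974 − 0.778816·2.6) / 0.013158 = 0.210504/0.013158 ≈ 16.0.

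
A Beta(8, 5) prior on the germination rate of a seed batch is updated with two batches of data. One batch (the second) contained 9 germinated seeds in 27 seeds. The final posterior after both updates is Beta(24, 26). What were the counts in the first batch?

Because Beta–binomial updating is additive in the counts, the combined data contributed (α_post−α_prior, β_post−β_prior) successes and failures.
Total across both batches: 24−8=16 germinated seeds, 26−5=21 non-germinating seeds.
Subtract the second batch: 16−9=7 germinated seeds and 21−18=3 non-germinating seeds.

7 germinated seeds and 3 non-germinating seeds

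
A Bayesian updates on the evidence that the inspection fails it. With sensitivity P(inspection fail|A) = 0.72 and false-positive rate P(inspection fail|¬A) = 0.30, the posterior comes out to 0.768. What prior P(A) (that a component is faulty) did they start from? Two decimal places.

In odds form, posterior odds = prior odds × likelihood ratio, so prior odds = posterior odds ÷ LR.
Posterior odds = 0.768/(1−0.768) = 3.3103. LR = 0.72/0.30 = 2.4000.
Prior odds = 3.3103/2.4000 = 1.3793, so P(A) = 1.3793/(1+1.3793) ≈ 0.58.

P(A) = 0.58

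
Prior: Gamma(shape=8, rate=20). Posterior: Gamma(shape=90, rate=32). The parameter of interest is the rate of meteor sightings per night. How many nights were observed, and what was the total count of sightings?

A Gamma(α, β) prior (rate parametrization) on a Poisson rate with n observations summing to S gives posterior Gamma(α+S, β+n).
Matching: Σxᵢ = 90 − 8 = 82 and n = 32 − 20 = 12.

n = 12 nights with total 82 sightings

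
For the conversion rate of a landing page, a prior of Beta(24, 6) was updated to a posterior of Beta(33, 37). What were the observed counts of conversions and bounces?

9 conversions and 31 bounces

A Beta(α, β) prior with s successes and f failures in binomial data gives a Beta(α+s, β+f) posterior.
So s = 33 − 24 = 9 and f = 37 − 6 = 31.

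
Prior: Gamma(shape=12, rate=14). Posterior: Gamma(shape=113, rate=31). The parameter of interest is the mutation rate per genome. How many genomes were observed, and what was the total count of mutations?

n = 17 genomes with total 101 mutations

Gamma–Poisson conjugacy: posterior shape = α + Σxᵢ, posterior rate = β + n.
Matching: Σxᵢ = 113 − 12 = 101 and n = 31 − 14 = 17.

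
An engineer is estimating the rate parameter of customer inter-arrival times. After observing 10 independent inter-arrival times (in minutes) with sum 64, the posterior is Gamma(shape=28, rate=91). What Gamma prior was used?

For an exponential likelihood with a Gamma(α, β) prior on the rate, n observations with total T give posterior Gamma(α+n, β+T).
So α = 28 − 10 = 18 and β = 91 − 64 = 27.

Gamma(shape=18, rate=27)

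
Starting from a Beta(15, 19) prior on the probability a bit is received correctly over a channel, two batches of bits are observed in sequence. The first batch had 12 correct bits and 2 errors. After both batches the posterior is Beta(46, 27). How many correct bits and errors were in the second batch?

19 correct bits and 6 errors

Because Beta–binomial updating is additive in the counts, the combined data contributed (α_post−α_prior, β_post−β_prior) successes and failures.
Total across both batches: 46−15=31 correct bits, 27−19=8 errors.
Subtract the first batch: 31−12=19 correct bits and 8−2=6 errors.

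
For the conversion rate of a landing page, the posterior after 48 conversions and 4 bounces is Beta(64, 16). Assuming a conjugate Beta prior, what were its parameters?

Beta(16, 12)

A Beta(α, β) prior with s successes and f failures in binomial data gives a Beta(α+s, β+f) posterior.
So α = 64 − 48 = 16 and β = 16 − 4 = 12.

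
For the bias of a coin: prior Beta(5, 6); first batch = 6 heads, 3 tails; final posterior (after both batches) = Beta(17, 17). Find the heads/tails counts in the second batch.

6 heads and 8 tails

Because Beta–binomial updating is additive in the counts, the combined data contributed (α_post−α_prior, β_post−β_prior) successes and failures.
Total across both batches: 17−5=12 heads, 17−6=11 tails.
Subtract the first batch: 12−6=6 heads and 11−3=8 tails.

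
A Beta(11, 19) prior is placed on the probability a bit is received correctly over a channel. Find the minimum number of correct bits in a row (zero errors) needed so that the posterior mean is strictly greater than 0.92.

After k correct bits and 0 errors the posterior is Beta(11+k, 19), with mean (11+k)/(11+19+k).
Set (11+k)/(30+k) > 0.92 and solve: k > (0.92·30 − 11)/(1 − 0.92) = 207.500.
The smallest integer exceeding 207.500 is 208, and checking k=208: (219)/(238) = 0.9202 > 0.92.

k = 208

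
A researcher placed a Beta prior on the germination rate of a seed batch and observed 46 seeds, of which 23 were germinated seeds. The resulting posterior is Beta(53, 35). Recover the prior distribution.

Beta(30, 12)

A Beta(a, b) prior with s successes and f failures in binomial data gives a Beta(a+s, b+f) posterior.
So a = 53 − 23 = 30 and b = 35 − 23 = 12.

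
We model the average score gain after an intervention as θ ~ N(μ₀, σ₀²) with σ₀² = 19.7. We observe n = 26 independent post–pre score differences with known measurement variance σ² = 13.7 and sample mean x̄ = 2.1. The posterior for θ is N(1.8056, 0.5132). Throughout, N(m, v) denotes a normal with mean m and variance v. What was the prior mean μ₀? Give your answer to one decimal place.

The posterior mean is a precision-weighted average: μ_n = (τ₀μ₀ + τ_data·x̄)/(τ₀+τ_data), with τ₀=1/σ₀² and τ_data=n/σ².
Here τ₀ = 1/19.7 = 0.050761 and τ_data = 26/13.7 = 1.897810, so τ_n = 1.948571.
Rearranging for μ₀: μ₀ = (μ_n·τ_n − τ_data·x̄)/τ₀ = (1.8056·1.948571 − 1.897810·2.1) / 0.050761 = -0.467061/0.050761 ≈ -9.2.

μ₀ = -9.2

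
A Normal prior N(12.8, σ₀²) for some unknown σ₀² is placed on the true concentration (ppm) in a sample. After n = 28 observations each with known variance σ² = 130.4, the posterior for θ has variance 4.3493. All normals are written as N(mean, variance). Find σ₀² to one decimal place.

σ₀² = 65.8

For the Normal–Normal model with known σ², precisions add: τ_n = τ₀ + n/σ².
So 1/σ₀² = 1/4.3493 − 28/130.4 = 0.229922 − 0.214724 = 0.015198.
Hence σ₀² = 1/0.015198 ≈ 65.8.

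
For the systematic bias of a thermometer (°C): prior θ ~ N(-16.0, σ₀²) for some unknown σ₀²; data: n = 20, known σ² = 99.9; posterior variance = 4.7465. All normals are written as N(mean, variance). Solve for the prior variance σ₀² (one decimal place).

For the Normal–Normal model with known σ², precisions add: τ_n = τ₀ + n/σ².
So 1/σ₀² = 1/4.7465 − 20/99.9 = 0.210682 − 0.200200 = 0.010482.
Hence σ₀² = 1/0.010482 ≈ 95.4.

σ₀² = 95.4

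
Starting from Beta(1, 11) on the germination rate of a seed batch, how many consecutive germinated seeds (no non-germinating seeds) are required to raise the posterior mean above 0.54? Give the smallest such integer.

After k germinated seeds and 0 non-germinating seeds the posterior is Beta(1+k, 11), with mean (1+k)/(1+11+k).
Set (1+k)/(12+k) > 0.54 and solve: k > (0.54·12 − 1)/(1 − 0.54) = 11.913.
The smallest integer exceeding 11.913 is 12, and checking k=12: (13)/(24) = 0.5417 > 0.54.

k = 12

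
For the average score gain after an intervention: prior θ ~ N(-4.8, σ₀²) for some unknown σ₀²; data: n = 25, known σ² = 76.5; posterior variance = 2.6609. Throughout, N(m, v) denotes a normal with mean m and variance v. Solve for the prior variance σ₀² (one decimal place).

σ₀² = 20.4

For the Normal–Normal model with known σ², precisions add: τ_n = τ₀ + n/σ².
So 1/σ₀² = 1/2.6609 − 25/76.5 = 0.375813 − 0.326797 = 0.049016.
Hence σ₀² = 1/0.049016 ≈ 20.4.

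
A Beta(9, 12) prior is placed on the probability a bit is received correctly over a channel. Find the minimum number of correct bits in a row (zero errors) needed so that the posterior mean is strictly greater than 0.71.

After k correct bits and 0 errors the posterior is Beta(9+k, 12), with mean (9+k)/(9+12+k).
Set (9+k)/(21+k) > 0.71 and solve: k > (0.71·21 − 9)/(1 − 0.71) = 20.379.
The smallest integer exceeding 20.379 is 21, and checking k=21: (30)/(42) = 0.7143 > 0.71.

k = 21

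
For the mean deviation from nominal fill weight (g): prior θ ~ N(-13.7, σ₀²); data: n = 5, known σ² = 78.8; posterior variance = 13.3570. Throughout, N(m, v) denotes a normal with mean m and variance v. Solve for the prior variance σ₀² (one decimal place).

σ₀² = 87.6

Posterior precision equals prior precision plus data precision: 1/σ_n² = 1/σ₀² + n/σ².
So 1/σ₀² = 1/13.3570 − 5/78.8 = 0.074867 − 0.063452 = 0.011415.
Hence σ₀² = 1/0.011415 ≈ 87.6.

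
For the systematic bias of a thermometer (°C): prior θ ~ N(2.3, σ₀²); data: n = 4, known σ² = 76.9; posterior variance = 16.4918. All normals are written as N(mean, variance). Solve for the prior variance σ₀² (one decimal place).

σ₀² = 116.0

Posterior precision equals prior precision plus data precision: 1/σ_n² = 1/σ₀² + n/σ².
So 1/σ₀² = 1/16.4918 − 4/76.9 = 0.060636 − 0.052016 = 0.008620.
Hence σ₀² = 1/0.008620 ≈ 116.0.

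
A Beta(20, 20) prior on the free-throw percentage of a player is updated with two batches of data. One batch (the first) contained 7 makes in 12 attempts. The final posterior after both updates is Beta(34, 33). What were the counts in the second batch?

Because Beta–binomial updating is additive in the counts, the combined data contributed (α_post−α_prior, β_post−β_prior) successes and failures.
Total across both batches: 34−20=14 makes, 33−20=13 misses.
Subtract the first batch: 14−7=7 makes and 13−5=8 misses.

7 makes and 8 misses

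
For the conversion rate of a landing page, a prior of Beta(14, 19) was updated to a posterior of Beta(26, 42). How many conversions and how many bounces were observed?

Under Beta–binomial conjugacy the posterior parameters are (a+s, b+f).
Match parameters: s=26−14=12, f=42−19=23.

12 conversions and 23 bounces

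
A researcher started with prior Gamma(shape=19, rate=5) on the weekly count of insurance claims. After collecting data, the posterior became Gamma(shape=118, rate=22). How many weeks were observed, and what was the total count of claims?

n = 17 weeks with total 99 claims

A Gamma(α, β) prior (rate parametrization) on a Poisson rate with n observations summing to S gives posterior Gamma(α+S, β+n).
Matching: Σxᵢ = 118 − 19 = 99 and n = 22 − 5 = 17.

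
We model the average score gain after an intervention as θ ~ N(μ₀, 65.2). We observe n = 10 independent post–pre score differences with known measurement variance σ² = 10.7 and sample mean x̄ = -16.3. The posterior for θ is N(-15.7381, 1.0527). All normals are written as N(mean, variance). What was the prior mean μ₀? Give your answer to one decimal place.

With known observation variance, the Normal–Normal posterior has precision τ_n = τ₀ + n/σ² and mean μ_n = (τ₀μ₀ + (n/σ²)x̄)/τ_n.
Here τ₀ = 1/65.2 = 0.015337 and τ_data = 10/10.7 = 0.934579, so τ_n = 0.949916.
Rearranging for μ₀: μ₀ = (μ_n·τ_n − τ_data·x̄)/τ₀ = (-15.7381·0.949916 − 0.934579·-16.3) / 0.015337 = 0.283765/0.015337 ≈ 18.5.

μ₀ = 18.5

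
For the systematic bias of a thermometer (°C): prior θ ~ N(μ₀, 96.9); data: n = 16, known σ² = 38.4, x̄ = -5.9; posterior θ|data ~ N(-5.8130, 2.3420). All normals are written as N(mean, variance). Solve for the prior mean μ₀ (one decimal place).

The posterior mean is a precision-weighted average: μ_n = (τ₀μ₀ + τ_data·x̄)/(τ₀+τ_data), with τ₀=1/σ₀² and τ_data=n/σ².
Here τ₀ = 1/96.9 = 0.010320 and τ_data = 16/38.4 = 0.416667, so τ_n = 0.426987.
Rearranging for μ₀: μ₀ = (μ_n·τ_n − τ_data·x̄)/τ₀ = (-5.8130·0.426987 − 0.416667·-5.9) / 0.010320 = -0.023740/0.010320 ≈ -2.3.

μ₀ = -2.3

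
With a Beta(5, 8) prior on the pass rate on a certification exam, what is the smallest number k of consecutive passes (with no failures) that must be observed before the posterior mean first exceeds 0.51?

After k passes and 0 failures the posterior is Beta(5+k, 8), with mean (5+k)/(5+8+k).
Set (5+k)/(13+k) > 0.51 and solve: k > (0.51·13 − 5)/(1 − 0.51) = 3.327.
The smallest integer exceeding 3.327 is 4, and checking k=4: (9)/(17) = 0.5294 > 0.51.

k = 4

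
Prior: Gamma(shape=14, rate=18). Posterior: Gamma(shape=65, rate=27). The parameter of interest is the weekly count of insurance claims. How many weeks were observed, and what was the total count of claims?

n = 9 weeks with total 51 claims

Gamma–Poisson conjugacy: posterior shape = α + Σxᵢ, posterior rate = β + n.
Matching: Σxᵢ = 65 − 14 = 51 and n = 27 − 18 = 9.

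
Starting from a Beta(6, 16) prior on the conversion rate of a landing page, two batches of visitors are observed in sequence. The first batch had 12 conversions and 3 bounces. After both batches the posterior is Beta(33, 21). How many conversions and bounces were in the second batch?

15 conversions and 2 bounces

Because Beta–binomial updating is additive in the counts, the combined data contributed (α_post−α_prior, β_post−β_prior) successes and failures.
Total across both batches: 33−6=27 conversions, 21−16=5 bounces.
Subtract the first batch: 27−12=15 conversions and 5−3=2 bounces.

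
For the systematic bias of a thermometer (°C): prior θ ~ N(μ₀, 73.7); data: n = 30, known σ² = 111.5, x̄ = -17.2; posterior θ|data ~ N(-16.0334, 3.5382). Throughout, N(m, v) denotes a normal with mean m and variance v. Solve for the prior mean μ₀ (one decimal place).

μ₀ = 7.1

With known observation variance, the Normal–Normal posterior has precision τ_n = τ₀ + n/σ² and mean μ_n = (τ₀μ₀ + (n/σ²)x̄)/τ_n.
Here τ₀ = 1/73.7 = 0.013569 and τ_data = 30/111.5 = 0.269058, so τ_n = 0.282627.
Rearranging for μ₀: μ₀ = (μ_n·τ_n − τ_data·x̄)/τ₀ = (-16.0334·0.282627 − 0.269058·-17.2) / 0.013569 = 0.096326/0.013569 ≈ 7.1.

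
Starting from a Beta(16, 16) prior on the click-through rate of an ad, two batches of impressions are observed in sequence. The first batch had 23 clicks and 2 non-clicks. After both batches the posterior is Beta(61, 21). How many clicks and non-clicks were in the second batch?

Because Beta–binomial updating is additive in the counts, the combined data contributed (α_post−α_prior, β_post−β_prior) successes and failures.
Total across both batches: 61−16=45 clicks, 21−16=5 non-clicks.
Subtract the first batch: 45−23=22 clicks and 5−2=3 non-clicks.

22 clicks and 3 non-clicks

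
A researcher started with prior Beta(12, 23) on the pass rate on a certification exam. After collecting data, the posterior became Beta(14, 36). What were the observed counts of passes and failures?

2 passes and 13 failures

Beta is conjugate to the binomial likelihood: posterior = Beta(a+s, b+f).
Match parameters: s=14−12=2, f=36−23=13.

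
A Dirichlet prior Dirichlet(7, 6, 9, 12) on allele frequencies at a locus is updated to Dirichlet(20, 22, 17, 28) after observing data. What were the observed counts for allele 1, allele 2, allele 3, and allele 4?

For a Dirichlet(α) prior with multinomial counts c, the posterior is Dirichlet(α + c) componentwise.
Counts are posterior − prior componentwise: 20−7=13, 22−6=16, 17−9=8, 28−12=16.

counts (13, 16, 8, 16)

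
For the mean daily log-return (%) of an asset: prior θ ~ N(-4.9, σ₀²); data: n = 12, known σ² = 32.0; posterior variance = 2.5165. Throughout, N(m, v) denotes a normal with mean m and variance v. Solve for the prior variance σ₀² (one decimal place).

σ₀² = 44.7

Posterior precision equals prior precision plus data precision: 1/σ_n² = 1/σ₀² + n/σ².
So 1/σ₀² = 1/2.5165 − 12/32.0 = 0.397377 − 0.375000 = 0.022377.
Hence σ₀² = 1/0.022377 ≈ 44.7.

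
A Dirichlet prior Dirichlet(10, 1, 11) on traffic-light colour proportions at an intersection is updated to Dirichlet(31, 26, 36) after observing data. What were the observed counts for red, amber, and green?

counts (21, 25, 25)

For a Dirichlet(α) prior with multinomial counts c, the posterior is Dirichlet(α + c) componentwise.
Counts are posterior − prior componentwise: 31−10=21, 26−1=25, 36−11=25.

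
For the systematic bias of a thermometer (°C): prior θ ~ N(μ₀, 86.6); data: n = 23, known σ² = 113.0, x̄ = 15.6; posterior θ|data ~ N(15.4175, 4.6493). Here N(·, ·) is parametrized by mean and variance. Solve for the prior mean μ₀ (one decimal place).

The posterior mean is a precision-weighted average: μ_n = (τ₀μ₀ + τ_data·x̄)/(τ₀+τ_data), with τ₀=1/σ₀² and τ_data=n/σ².
Here τ₀ = 1/86.6 = 0.011547 and τ_data = 23/113.0 = 0.203540, so τ_n = 0.215087.
Rearranging for μ₀: μ₀ = (μ_n·τ_n − τ_data·x̄)/τ₀ = (15.4175·0.215087 − 0.203540·15.6) / 0.011547 = 0.140880/0.011547 ≈ 12.2.

μ₀ = 12.2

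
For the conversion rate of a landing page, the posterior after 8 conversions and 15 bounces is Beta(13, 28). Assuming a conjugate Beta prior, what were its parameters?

Under Beta–binomial conjugacy the posterior parameters are (α+s, β+f).
Subtract the data counts: 13−8=5, 28−15=13.

Beta(5, 13)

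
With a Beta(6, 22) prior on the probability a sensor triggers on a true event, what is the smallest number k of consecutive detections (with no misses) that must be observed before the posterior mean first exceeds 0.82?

k = 95

After k detections and 0 misses the posterior is Beta(6+k, 22), with mean (6+k)/(6+22+k).
Set (6+k)/(28+k) > 0.82 and solve: k > (0.82·28 − 6)/(1 − 0.82) = 94.222.
The smallest integer exceeding 94.222 is 95, and checking k=95: (101)/(123) = 0.8211 > 0.82.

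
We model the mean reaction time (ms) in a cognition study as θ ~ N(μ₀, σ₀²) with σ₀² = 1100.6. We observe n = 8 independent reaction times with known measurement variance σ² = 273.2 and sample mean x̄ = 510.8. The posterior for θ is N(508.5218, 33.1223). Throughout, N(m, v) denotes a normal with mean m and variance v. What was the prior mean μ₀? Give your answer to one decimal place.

The posterior mean is a precision-weighted average: μ_n = (τ₀μ₀ + τ_data·x̄)/(τ₀+τ_data), with τ₀=1/σ₀² and τ_data=n/σ².
Here τ₀ = 1/1100.6 = 0.000909 and τ_data = 8/273.2 = 0.029283, so τ_n = 0.030192.
Rearranging for μ₀: μ₀ = (μ_n·τ_n − τ_data·x̄)/τ₀ = (508.5218·0.030192 − 0.029283·510.8) / 0.000909 = 0.395534/0.000909 ≈ 435.1.

μ₀ = 435.1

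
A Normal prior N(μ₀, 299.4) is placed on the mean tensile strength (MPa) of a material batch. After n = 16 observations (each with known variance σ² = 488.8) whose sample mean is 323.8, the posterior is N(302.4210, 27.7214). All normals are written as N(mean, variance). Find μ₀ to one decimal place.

μ₀ = 92.9

The posterior mean is a precision-weighted average: μ_n = (τ₀μ₀ + τ_data·x̄)/(τ₀+τ_data), with τ₀=1/σ₀² and τ_data=n/σ².
Here τ₀ = 1/299.4 = 0.003340 and τ_data = 16/488.8 = 0.032733, so τ_n = 0.036073.
Rearranging for μ₀: μ₀ = (μ_n·τ_n − τ_data·x̄)/τ₀ = (302.4210·0.036073 − 0.032733·323.8) / 0.003340 = 0.310287/0.003340 ≈ 92.9.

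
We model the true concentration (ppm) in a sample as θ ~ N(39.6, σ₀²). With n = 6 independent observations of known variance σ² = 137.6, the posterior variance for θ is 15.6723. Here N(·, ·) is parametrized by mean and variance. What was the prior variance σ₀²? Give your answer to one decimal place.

Posterior precision equals prior precision plus data precision: 1/σ_n² = 1/σ₀² + n/σ².
So 1/σ₀² = 1/15.6723 − 6/137.6 = 0.063807 − 0.043605 = 0.020202.
Hence σ₀² = 1/0.020202 ≈ 49.5.

σ₀² = 49.5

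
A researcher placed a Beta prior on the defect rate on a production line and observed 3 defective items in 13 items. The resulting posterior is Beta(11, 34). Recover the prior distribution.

Beta(8, 24)

Beta is conjugate to the binomial likelihood: posterior = Beta(α+s, β+f).
Subtract the data counts: 11−3=8, 34−10=24.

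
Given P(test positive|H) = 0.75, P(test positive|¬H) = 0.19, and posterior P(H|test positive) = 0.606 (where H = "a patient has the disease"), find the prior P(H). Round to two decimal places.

P(H) = 0.28

Bayes' rule in odds form gives O(H|E) = O(H)·[P(E|H)/P(E|¬H)], hence O(H) = O(H|E)/LR.
Posterior odds = 0.606/(1−0.606) = 1.5381. LR = 0.75/0.19 = 3.9474.
Prior odds = 1.5381/3.9474 = 0.3896, so P(H) = 0.3896/(1+0.3896) ≈ 0.28.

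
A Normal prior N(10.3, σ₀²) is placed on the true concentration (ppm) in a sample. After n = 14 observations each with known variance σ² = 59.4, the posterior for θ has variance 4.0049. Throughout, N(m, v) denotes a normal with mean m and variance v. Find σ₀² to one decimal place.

Posterior precision equals prior precision plus data precision: 1/σ_n² = 1/σ₀² + n/σ².
So 1/σ₀² = 1/4.0049 − 14/59.4 = 0.249694 − 0.235690 = 0.014004.
Hence σ₀² = 1/0.014004 ≈ 71.4.

σ₀² = 71.4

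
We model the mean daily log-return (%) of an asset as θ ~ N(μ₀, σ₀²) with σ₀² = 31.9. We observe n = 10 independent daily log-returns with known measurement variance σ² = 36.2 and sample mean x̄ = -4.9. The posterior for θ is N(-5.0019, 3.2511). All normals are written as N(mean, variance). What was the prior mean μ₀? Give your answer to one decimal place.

μ₀ = -5.9

With known observation variance, the Normal–Normal posterior has precision τ_n = τ₀ + n/σ² and mean μ_n = (τ₀μ₀ + (n/σ²)x̄)/τ_n.
Here τ₀ = 1/31.9 = 0.031348 and τ_data = 10/36.2 = 0.276243, so τ_n = 0.307591.
Rearranging for μ₀: μ₀ = (μ_n·τ_n − τ_data·x̄)/τ₀ = (-5.0019·0.307591 − 0.276243·-4.9) / 0.031348 = -0.184949/0.031348 ≈ -5.9.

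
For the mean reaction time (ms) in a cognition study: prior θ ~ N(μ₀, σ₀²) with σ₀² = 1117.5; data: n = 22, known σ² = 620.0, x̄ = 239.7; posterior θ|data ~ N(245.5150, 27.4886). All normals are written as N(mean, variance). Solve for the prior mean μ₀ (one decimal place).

μ₀ = 476.1

With known observation variance, the Normal–Normal posterior has precision τ_n = τ₀ + n/σ² and mean μ_n = (τ₀μ₀ + (n/σ²)x̄)/τ_n.
Here τ₀ = 1/1117.5 = 0.000895 and τ_data = 22/620.0 = 0.035484, so τ_n = 0.036379.
Rearranging for μ₀: μ₀ = (μ_n·τ_n − τ_data·x̄)/τ₀ = (245.5150·0.036379 − 0.035484·239.7) / 0.000895 = 0.426075/0.000895 ≈ 476.1.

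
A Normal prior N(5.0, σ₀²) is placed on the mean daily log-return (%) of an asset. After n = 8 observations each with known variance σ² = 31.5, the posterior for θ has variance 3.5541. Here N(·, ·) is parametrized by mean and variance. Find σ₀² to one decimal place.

σ₀² = 36.5

Posterior precision equals prior precision plus data precision: 1/σ_n² = 1/σ₀² + n/σ².
So 1/σ₀² = 1/3.5541 − 8/31.5 = 0.281365 − 0.253968 = 0.027397.
Hence σ₀² = 1/0.027397 ≈ 36.5.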